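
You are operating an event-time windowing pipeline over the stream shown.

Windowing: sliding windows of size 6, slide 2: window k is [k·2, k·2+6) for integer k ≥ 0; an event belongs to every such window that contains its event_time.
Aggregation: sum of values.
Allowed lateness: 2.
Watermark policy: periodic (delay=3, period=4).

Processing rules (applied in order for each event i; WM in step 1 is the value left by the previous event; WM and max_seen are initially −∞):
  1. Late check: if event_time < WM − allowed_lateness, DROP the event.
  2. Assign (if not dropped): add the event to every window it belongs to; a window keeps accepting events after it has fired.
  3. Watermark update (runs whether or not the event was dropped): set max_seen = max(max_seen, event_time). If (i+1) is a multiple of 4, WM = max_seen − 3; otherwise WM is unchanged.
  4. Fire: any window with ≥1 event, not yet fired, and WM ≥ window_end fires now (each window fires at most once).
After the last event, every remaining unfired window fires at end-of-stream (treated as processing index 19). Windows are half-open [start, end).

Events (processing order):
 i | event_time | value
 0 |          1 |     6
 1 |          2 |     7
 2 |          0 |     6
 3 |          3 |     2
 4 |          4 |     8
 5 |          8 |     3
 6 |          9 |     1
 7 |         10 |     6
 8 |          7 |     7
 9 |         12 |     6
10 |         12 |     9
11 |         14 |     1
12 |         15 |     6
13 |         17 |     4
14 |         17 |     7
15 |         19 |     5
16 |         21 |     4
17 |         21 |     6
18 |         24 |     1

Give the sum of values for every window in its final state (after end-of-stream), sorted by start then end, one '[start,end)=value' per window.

[0,6)=29 [2,8)=24 [4,10)=19 [6,12)=17 [8,14)=25 [10,16)=28 [12,18)=33 [14,20)=23 [16,22)=26 [18,24)=15 [20,26)=11 [22,28)=1 [24,30)=1

i=0 t=1 v=6: → [0,6); WM=−∞
i=1 t=2 v=7: → [2,8),[0,6); WM=−∞
i=2 t=0 v=6: → [0,6); WM=−∞
i=3 t=3 v=2: → [2,8),[0,6); WM=0
i=4 t=4 v=8: → [4,10),[2,8),[0,6); WM=0
i=5 t=8 v=3: → [8,14),[6,12),[4,10); WM=0
i=6 t=9 v=1: → [8,14),[6,12),[4,10); WM=0
i=7 t=10 v=6: → [10,16),[8,14),[6,12); WM=7; [0,6) fires=29
i=8 t=7 v=7: → [6,12),[4,10),[2,8); WM=7
i=9 t=12 v=6: → [12,18),[10,16),[8,14); WM=7
i=10 t=12 v=9: → [12,18),[10,16),[8,14); WM=7
i=11 t=14 v=1: → [14,20),[12,18),[10,16); WM=11; [2,8) fires=24 [4,10) fires=19
i=12 t=15 v=6: → [14,20),[12,18),[10,16); WM=11
i=13 t=17 v=4: → [16,22),[14,20),[12,18); WM=11
i=14 t=17 v=7: → [16,22),[14,20),[12,18); WM=11
i=15 t=19 v=5: → [18,24),[16,22),[14,20); WM=16; [6,12) fires=17 [8,14) fires=25 [10,16) fires=28
i=16 t=21 v=4: → [20,26),[18,24),[16,22); WM=16
i=17 t=21 v=6: → [20,26),[18,24),[16,22); WM=16
i=18 t=24 v=1: → [24,30),[22,28),[20,26); WM=16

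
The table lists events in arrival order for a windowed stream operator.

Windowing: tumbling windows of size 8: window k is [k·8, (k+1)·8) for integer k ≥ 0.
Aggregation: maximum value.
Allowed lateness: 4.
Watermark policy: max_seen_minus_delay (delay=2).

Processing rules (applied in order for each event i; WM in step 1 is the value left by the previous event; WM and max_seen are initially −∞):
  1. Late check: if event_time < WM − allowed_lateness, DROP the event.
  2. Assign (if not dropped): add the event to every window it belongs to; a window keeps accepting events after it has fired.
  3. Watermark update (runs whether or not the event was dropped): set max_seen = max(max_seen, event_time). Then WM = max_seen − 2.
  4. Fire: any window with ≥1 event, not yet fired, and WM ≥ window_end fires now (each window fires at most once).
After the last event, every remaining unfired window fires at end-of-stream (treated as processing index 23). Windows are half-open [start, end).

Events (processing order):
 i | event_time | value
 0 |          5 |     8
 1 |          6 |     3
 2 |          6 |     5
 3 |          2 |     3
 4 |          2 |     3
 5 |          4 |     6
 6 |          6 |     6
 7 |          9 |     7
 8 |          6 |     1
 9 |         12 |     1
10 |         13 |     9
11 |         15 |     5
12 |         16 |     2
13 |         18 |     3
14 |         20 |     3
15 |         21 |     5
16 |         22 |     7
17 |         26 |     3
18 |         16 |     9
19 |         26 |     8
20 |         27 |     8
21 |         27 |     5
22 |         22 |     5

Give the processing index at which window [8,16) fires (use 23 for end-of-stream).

13

i=0 t=5 v=8: → [0,8); WM=3
i=1 t=6 v=3: → [0,8); WM=4
i=2 t=6 v=5: → [0,8); WM=4
i=3 t=2 v=3: → [0,8); WM=4
i=4 t=2 v=3: → [0,8); WM=4
i=5 t=4 v=6: → [0,8); WM=4
i=6 t=6 v=6: → [0,8); WM=4
i=7 t=9 v=7: → [8,16); WM=7
i=8 t=6 v=1: → [0,8); WM=7
i=9 t=12 v=1: → [8,16); WM=10; [0,8) fires=8
i=10 t=13 v=9: → [8,16); WM=11
i=11 t=15 v=5: → [8,16); WM=13
i=12 t=16 v=2: → [16,24); WM=14
i=13 t=18 v=3: → [16,24); WM=16; [8,16) fires=9
i=14 t=20 v=3: → [16,24); WM=18
i=15 t=21 v=5: → [16,24); WM=19
i=16 t=22 v=7: → [16,24); WM=20
i=17 t=26 v=3: → [24,32); WM=24; [16,24) fires=7
i=18 t=16 v=9: DROP (t<24-4); WM=24
i=19 t=26 v=8: → [24,32); WM=24
i=20 t=27 v=8: → [24,32); WM=25
i=21 t=27 v=5: → [24,32); WM=25
i=22 t=22 v=5: → [16,24); WM=25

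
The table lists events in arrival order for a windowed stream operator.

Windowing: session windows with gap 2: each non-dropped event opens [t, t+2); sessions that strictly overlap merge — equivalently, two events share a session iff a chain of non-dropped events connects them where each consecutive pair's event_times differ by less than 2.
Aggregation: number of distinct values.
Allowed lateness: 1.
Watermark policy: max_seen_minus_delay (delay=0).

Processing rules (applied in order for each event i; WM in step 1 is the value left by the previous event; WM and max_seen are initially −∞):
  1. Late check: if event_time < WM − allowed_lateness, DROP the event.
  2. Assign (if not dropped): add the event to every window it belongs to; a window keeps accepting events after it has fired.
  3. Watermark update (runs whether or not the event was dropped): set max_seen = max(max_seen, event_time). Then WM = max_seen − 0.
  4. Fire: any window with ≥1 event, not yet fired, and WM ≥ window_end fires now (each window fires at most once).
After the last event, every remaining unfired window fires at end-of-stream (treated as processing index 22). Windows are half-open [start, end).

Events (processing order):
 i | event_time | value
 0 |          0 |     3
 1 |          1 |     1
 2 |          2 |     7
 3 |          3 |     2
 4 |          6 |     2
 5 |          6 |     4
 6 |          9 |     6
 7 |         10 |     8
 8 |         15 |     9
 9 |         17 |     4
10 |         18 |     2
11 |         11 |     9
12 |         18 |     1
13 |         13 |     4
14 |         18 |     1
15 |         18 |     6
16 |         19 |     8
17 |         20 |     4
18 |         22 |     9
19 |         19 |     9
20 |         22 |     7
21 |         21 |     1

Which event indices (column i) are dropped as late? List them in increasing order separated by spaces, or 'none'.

i=0 t=0 v=3: → [0,2); WM=0
i=1 t=1 v=1: → [0,3); WM=1
i=2 t=2 v=7: → [0,4); WM=2
i=3 t=3 v=2: → [0,5); WM=3
i=4 t=6 v=2: → [6,8); WM=6
i=5 t=6 v=4: → [6,8); WM=6
i=6 t=9 v=6: → [9,11); WM=9
i=7 t=10 v=8: → [9,12); WM=10
i=8 t=15 v=9: → [15,17); WM=15
i=9 t=17 v=4: → [17,19); WM=17
i=10 t=18 v=2: → [17,20); WM=18
i=11 t=11 v=9: DROP (t<18-1); WM=18
i=12 t=18 v=1: → [17,20); WM=18
i=13 t=13 v=4: DROP (t<18-1); WM=18
i=14 t=18 v=1: → [17,20); WM=18
i=15 t=18 v=6: → [17,20); WM=18
i=16 t=19 v=8: → [17,21); WM=19
i=17 t=20 v=4: → [17,22); WM=20
i=18 t=22 v=9: → [22,24); WM=22
i=19 t=19 v=9: DROP (t<22-1); WM=22
i=20 t=22 v=7: → [22,24); WM=22
i=21 t=21 v=1: → [17,24); WM=22

11 13 19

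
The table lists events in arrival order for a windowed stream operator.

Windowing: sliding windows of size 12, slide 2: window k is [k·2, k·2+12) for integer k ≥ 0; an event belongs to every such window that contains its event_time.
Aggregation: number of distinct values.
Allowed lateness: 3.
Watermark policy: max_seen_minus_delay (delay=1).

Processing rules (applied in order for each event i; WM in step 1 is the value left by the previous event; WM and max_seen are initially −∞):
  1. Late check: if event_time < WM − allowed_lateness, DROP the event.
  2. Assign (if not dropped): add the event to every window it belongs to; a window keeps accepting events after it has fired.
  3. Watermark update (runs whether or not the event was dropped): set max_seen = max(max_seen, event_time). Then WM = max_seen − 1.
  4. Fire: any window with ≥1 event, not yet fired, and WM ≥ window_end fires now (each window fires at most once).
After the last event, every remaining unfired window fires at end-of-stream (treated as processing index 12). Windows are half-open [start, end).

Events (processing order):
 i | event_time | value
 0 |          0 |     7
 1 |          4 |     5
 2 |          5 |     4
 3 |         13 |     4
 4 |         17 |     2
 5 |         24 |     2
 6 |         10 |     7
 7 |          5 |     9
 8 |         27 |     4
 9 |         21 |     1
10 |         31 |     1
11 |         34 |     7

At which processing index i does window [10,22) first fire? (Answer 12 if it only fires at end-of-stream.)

i=0 t=0 v=7: → [0,12); WM=-1
i=1 t=4 v=5: → [4,16),[2,14),[0,12); WM=3
i=2 t=5 v=4: → [4,16),[2,14),[0,12); WM=4
i=3 t=13 v=4: → [12,24),[10,22),[8,20),[6,18),[4,16),[2,14); WM=12; [0,12) fires=3
i=4 t=17 v=2: → [16,28),[14,26),[12,24),[10,22),[8,20),[6,18); WM=16; [2,14) fires=2 [4,16) fires=2
i=5 t=24 v=2: → [24,36),[22,34),[20,32),[18,30),[16,28),[14,26); WM=23; [6,18) fires=2 [8,20) fires=2 [10,22) fires=2
i=6 t=10 v=7: DROP (t<23-3); WM=23
i=7 t=5 v=9: DROP (t<23-3); WM=23
i=8 t=27 v=4: → [26,38),[24,36),[22,34),[20,32),[18,30),[16,28); WM=26; [12,24) fires=2 [14,26) fires=1
i=9 t=21 v=1: DROP (t<26-3); WM=26
i=10 t=31 v=1: → [30,42),[28,40),[26,38),[24,36),[22,34),[20,32); WM=30; [16,28) fires=2 [18,30) fires=2
i=11 t=34 v=7: → [34,46),[32,44),[30,42),[28,40),[26,38),[24,36); WM=33; [20,32) fires=3

5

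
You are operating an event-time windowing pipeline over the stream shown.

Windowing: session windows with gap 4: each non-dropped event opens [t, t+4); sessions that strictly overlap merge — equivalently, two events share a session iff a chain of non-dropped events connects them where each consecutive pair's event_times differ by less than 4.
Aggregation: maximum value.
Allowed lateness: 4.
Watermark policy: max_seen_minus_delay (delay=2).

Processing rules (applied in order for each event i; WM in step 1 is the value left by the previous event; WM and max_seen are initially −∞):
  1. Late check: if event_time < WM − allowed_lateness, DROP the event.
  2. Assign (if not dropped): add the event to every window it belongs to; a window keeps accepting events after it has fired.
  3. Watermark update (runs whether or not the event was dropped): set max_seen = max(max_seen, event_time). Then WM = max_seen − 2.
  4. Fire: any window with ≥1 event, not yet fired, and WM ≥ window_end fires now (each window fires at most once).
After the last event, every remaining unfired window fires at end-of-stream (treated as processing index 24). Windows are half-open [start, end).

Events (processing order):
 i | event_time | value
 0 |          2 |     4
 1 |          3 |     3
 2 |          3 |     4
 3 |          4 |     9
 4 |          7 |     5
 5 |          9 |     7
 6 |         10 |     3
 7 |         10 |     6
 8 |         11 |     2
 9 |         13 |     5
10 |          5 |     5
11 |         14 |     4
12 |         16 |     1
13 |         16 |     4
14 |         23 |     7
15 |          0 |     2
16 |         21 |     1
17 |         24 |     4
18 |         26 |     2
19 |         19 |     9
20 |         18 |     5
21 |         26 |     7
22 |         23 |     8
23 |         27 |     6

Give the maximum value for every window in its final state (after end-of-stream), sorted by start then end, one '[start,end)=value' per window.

[2,20)=9 [21,31)=8

i=0 t=2 v=4: → [2,6); WM=0
i=1 t=3 v=3: → [2,7); WM=1
i=2 t=3 v=4: → [2,7); WM=1
i=3 t=4 v=9: → [2,8); WM=2
i=4 t=7 v=5: → [2,11); WM=5
i=5 t=9 v=7: → [2,13); WM=7
i=6 t=10 v=3: → [2,14); WM=8
i=7 t=10 v=6: → [2,14); WM=8
i=8 t=11 v=2: → [2,15); WM=9
i=9 t=13 v=5: → [2,17); WM=11
i=10 t=5 v=5: DROP (t<11-4); WM=11
i=11 t=14 v=4: → [2,18); WM=12
i=12 t=16 v=1: → [2,20); WM=14
i=13 t=16 v=4: → [2,20); WM=14
i=14 t=23 v=7: → [23,27); WM=21
i=15 t=0 v=2: DROP (t<21-4); WM=21
i=16 t=21 v=1: → [21,27); WM=21
i=17 t=24 v=4: → [21,28); WM=22
i=18 t=26 v=2: → [21,30); WM=24
i=19 t=19 v=9: DROP (t<24-4); WM=24
i=20 t=18 v=5: DROP (t<24-4); WM=24
i=21 t=26 v=7: → [21,30); WM=24
i=22 t=23 v=8: → [21,30); WM=24
i=23 t=27 v=6: → [21,31); WM=25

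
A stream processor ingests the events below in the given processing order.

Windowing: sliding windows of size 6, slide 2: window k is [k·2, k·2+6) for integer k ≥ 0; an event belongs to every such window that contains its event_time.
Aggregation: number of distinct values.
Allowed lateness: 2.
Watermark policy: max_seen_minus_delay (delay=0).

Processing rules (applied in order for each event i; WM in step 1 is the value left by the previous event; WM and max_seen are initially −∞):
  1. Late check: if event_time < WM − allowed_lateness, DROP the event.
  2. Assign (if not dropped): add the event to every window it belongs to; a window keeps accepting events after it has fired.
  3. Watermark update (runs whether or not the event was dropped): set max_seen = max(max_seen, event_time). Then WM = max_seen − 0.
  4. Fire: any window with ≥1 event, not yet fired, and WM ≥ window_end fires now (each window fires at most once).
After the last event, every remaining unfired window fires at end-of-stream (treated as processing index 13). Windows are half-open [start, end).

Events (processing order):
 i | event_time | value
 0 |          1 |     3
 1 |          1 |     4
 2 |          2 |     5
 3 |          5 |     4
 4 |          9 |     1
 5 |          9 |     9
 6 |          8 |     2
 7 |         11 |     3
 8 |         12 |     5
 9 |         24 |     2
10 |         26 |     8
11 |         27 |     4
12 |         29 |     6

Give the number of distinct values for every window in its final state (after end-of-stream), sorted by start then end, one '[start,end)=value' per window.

i=0 t=1 v=3: → [0,6); WM=1
i=1 t=1 v=4: → [0,6); WM=1
i=2 t=2 v=5: → [2,8),[0,6); WM=2
i=3 t=5 v=4: → [4,10),[2,8),[0,6); WM=5
i=4 t=9 v=1: → [8,14),[6,12),[4,10); WM=9; [0,6) fires=3 [2,8) fires=2
i=5 t=9 v=9: → [8,14),[6,12),[4,10); WM=9
i=6 t=8 v=2: → [8,14),[6,12),[4,10); WM=9
i=7 t=11 v=3: → [10,16),[8,14),[6,12); WM=11; [4,10) fires=4
i=8 t=12 v=5: → [12,18),[10,16),[8,14); WM=12; [6,12) fires=4
i=9 t=24 v=2: → [24,30),[22,28),[20,26); WM=24; [8,14) fires=5 [10,16) fires=2 [12,18) fires=1
i=10 t=26 v=8: → [26,32),[24,30),[22,28); WM=26; [20,26) fires=1
i=11 t=27 v=4: → [26,32),[24,30),[22,28); WM=27
i=12 t=29 v=6: → [28,34),[26,32),[24,30); WM=29; [22,28) fires=3

[0,6)=3 [2,8)=2 [4,10)=4 [6,12)=4 [8,14)=5 [10,16)=2 [12,18)=1 [20,26)=1 [22,28)=3 [24,30)=4 [26,32)=3 [28,34)=1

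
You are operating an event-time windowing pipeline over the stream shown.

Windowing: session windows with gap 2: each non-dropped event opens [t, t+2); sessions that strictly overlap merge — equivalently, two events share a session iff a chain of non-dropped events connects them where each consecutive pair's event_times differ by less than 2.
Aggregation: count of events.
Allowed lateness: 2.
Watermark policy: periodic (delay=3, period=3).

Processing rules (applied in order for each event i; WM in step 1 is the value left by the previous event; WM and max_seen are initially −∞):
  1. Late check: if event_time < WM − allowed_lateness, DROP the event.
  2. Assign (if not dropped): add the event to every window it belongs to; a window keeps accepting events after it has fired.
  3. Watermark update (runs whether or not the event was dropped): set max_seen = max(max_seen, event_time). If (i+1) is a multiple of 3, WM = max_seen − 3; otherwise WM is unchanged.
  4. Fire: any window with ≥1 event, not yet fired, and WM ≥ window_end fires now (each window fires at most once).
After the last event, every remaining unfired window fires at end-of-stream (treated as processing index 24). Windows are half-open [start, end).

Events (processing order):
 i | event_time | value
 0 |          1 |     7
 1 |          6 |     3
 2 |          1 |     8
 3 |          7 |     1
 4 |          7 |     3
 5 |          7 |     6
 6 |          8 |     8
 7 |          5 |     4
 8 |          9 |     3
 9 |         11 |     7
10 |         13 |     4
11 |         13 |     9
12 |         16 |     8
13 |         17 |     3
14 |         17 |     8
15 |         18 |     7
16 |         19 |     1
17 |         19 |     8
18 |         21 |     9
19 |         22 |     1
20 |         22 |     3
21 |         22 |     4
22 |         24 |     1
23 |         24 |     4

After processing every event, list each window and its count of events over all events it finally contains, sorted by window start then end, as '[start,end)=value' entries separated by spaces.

[1,3)=2 [5,11)=7 [11,13)=1 [13,15)=2 [16,21)=6 [21,24)=4 [24,26)=2

i=0 t=1 v=7: → [1,3); WM=−∞
i=1 t=6 v=3: → [6,8); WM=−∞
i=2 t=1 v=8: → [1,3); WM=3
i=3 t=7 v=1: → [6,9); WM=3
i=4 t=7 v=3: → [6,9); WM=3
i=5 t=7 v=6: → [6,9); WM=4
i=6 t=8 v=8: → [6,10); WM=4
i=7 t=5 v=4: → [5,10); WM=4
i=8 t=9 v=3: → [5,11); WM=6
i=9 t=11 v=7: → [11,13); WM=6
i=10 t=13 v=4: → [13,15); WM=6
i=11 t=13 v=9: → [13,15); WM=10
i=12 t=16 v=8: → [16,18); WM=10
i=13 t=17 v=3: → [16,19); WM=10
i=14 t=17 v=8: → [16,19); WM=14
i=15 t=18 v=7: → [16,20); WM=14
i=16 t=19 v=1: → [16,21); WM=14
i=17 t=19 v=8: → [16,21); WM=16
i=18 t=21 v=9: → [21,23); WM=16
i=19 t=22 v=1: → [21,24); WM=16
i=20 t=22 v=3: → [21,24); WM=19
i=21 t=22 v=4: → [21,24); WM=19
i=22 t=24 v=1: → [24,26); WM=19
i=23 t=24 v=4: → [24,26); WM=21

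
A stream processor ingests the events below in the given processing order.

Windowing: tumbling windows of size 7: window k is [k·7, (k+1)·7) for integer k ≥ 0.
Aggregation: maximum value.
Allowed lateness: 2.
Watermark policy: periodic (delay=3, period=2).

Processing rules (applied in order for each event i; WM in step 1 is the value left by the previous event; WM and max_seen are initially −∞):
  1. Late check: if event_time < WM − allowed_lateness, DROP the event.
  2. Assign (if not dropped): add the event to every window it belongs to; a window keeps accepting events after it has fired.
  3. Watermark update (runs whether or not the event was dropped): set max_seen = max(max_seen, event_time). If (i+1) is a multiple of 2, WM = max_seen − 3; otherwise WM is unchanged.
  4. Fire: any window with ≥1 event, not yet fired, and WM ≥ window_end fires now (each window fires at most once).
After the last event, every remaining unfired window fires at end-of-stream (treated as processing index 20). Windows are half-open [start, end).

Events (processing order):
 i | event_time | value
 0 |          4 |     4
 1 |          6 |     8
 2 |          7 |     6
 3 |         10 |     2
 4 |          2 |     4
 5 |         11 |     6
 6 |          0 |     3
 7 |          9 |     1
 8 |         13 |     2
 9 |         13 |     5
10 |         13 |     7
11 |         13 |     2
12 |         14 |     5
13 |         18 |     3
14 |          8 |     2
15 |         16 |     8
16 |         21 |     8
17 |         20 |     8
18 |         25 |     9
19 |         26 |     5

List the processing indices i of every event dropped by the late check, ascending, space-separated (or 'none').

i=0 t=4 v=4: → [0,7); WM=−∞
i=1 t=6 v=8: → [0,7); WM=3
i=2 t=7 v=6: → [7,14); WM=3
i=3 t=10 v=2: → [7,14); WM=7; [0,7) fires=8
i=4 t=2 v=4: DROP (t<7-2); WM=7
i=5 t=11 v=6: → [7,14); WM=8
i=6 t=0 v=3: DROP (t<8-2); WM=8
i=7 t=9 v=1: → [7,14); WM=8
i=8 t=13 v=2: → [7,14); WM=8
i=9 t=13 v=5: → [7,14); WM=10
i=10 t=13 v=7: → [7,14); WM=10
i=11 t=13 v=2: → [7,14); WM=10
i=12 t=14 v=5: → [14,21); WM=10
i=13 t=18 v=3: → [14,21); WM=15; [7,14) fires=7
i=14 t=8 v=2: DROP (t<15-2); WM=15
i=15 t=16 v=8: → [14,21); WM=15
i=16 t=21 v=8: → [21,28); WM=15
i=17 t=20 v=8: → [14,21); WM=18
i=18 t=25 v=9: → [21,28); WM=18
i=19 t=26 v=5: → [21,28); WM=23; [14,21) fires=8

4 6 14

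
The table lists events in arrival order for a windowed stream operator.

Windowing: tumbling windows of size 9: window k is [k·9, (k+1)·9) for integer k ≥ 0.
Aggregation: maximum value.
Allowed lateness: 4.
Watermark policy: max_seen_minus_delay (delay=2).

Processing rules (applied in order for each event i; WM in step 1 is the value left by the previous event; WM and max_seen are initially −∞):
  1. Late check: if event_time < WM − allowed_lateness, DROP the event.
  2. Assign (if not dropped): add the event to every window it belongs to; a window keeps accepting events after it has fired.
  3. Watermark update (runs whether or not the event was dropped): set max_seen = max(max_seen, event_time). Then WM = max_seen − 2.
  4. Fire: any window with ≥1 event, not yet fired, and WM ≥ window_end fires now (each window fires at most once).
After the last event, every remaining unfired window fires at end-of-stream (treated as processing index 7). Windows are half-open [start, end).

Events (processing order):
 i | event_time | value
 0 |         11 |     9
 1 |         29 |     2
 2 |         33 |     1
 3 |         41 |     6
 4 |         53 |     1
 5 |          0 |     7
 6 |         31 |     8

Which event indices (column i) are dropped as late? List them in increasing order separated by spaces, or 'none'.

i=0 t=11 v=9: → [9,18); WM=9
i=1 t=29 v=2: → [27,36); WM=27; [9,18) fires=9
i=2 t=33 v=1: → [27,36); WM=31
i=3 t=41 v=6: → [36,45); WM=39; [27,36) fires=2
i=4 t=53 v=1: → [45,54); WM=51; [36,45) fires=6
i=5 t=0 v=7: DROP (t<51-4); WM=51
i=6 t=31 v=8: DROP (t<51-4); WM=51

5 6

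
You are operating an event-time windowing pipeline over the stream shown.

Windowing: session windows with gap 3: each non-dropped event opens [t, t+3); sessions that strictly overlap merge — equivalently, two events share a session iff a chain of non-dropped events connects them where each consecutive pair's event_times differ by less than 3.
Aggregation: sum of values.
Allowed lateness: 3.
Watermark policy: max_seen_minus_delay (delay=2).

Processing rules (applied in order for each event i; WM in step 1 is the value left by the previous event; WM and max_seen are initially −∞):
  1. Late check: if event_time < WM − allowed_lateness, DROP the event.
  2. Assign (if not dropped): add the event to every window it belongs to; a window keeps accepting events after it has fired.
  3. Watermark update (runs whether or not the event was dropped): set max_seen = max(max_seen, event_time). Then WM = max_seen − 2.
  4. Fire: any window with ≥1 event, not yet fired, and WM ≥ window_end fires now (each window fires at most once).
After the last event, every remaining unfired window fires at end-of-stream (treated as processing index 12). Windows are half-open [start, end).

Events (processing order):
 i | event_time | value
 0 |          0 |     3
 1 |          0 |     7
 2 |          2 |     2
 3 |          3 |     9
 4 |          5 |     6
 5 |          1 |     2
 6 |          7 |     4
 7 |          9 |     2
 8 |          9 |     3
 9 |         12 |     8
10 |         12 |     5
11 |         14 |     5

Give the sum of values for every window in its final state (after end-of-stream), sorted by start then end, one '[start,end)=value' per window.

i=0 t=0 v=3: → [0,3); WM=-2
i=1 t=0 v=7: → [0,3); WM=-2
i=2 t=2 v=2: → [0,5); WM=0
i=3 t=3 v=9: → [0,6); WM=1
i=4 t=5 v=6: → [0,8); WM=3
i=5 t=1 v=2: → [0,8); WM=3
i=6 t=7 v=4: → [0,10); WM=5
i=7 t=9 v=2: → [0,12); WM=7
i=8 t=9 v=3: → [0,12); WM=7
i=9 t=12 v=8: → [12,15); WM=10
i=10 t=12 v=5: → [12,15); WM=10
i=11 t=14 v=5: → [12,17); WM=12

[0,12)=38 [12,17)=18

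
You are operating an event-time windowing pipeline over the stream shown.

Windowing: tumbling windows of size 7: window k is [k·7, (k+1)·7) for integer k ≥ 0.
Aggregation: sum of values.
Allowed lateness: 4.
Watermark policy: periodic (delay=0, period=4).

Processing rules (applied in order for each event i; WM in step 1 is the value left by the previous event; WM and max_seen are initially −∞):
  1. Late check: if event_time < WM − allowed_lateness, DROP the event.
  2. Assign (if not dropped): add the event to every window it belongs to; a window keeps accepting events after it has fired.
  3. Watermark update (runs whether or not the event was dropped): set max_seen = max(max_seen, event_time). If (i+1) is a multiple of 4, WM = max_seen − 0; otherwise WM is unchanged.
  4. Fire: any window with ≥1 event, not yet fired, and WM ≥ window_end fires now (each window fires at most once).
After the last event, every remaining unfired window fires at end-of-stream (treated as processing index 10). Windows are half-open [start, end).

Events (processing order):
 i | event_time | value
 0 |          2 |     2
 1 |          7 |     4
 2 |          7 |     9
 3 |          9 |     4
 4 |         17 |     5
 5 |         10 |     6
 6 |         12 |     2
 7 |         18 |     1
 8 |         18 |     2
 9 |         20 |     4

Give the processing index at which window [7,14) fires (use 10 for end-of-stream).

i=0 t=2 v=2: → [0,7); WM=−∞
i=1 t=7 v=4: → [7,14); WM=−∞
i=2 t=7 v=9: → [7,14); WM=−∞
i=3 t=9 v=4: → [7,14); WM=9; [0,7) fires=2
i=4 t=17 v=5: → [14,21); WM=9
i=5 t=10 v=6: → [7,14); WM=9
i=6 t=12 v=2: → [7,14); WM=9
i=7 t=18 v=1: → [14,21); WM=18; [7,14) fires=25
i=8 t=18 v=2: → [14,21); WM=18
i=9 t=20 v=4: → [14,21); WM=18

7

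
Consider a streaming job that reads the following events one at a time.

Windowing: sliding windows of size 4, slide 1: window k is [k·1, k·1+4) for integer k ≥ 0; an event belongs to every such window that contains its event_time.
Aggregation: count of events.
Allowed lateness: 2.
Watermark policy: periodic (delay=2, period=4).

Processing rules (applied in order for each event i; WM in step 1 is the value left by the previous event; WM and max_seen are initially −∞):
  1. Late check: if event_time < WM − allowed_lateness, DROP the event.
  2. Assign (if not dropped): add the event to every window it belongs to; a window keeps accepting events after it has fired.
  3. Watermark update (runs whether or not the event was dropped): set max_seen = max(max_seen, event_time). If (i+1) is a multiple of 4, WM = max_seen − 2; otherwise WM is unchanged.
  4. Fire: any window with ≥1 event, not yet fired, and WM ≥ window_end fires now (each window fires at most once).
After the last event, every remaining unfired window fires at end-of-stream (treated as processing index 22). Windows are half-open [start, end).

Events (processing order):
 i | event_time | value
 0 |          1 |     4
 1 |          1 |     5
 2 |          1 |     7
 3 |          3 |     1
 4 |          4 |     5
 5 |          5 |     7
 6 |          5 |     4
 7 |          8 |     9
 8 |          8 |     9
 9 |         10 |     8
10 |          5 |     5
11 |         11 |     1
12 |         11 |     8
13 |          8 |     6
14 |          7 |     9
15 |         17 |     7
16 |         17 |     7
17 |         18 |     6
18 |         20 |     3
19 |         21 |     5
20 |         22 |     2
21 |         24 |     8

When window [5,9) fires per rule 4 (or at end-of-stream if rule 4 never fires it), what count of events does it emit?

5

i=0 t=1 v=4: → [1,5),[0,4); WM=−∞
i=1 t=1 v=5: → [1,5),[0,4); WM=−∞
i=2 t=1 v=7: → [1,5),[0,4); WM=−∞
i=3 t=3 v=1: → [3,7),[2,6),[1,5),[0,4); WM=1
i=4 t=4 v=5: → [4,8),[3,7),[2,6),[1,5); WM=1
i=5 t=5 v=7: → [5,9),[4,8),[3,7),[2,6); WM=1
i=6 t=5 v=4: → [5,9),[4,8),[3,7),[2,6); WM=1
i=7 t=8 v=9: → [8,12),[7,11),[6,10),[5,9); WM=6; [0,4) fires=4 [1,5) fires=5 [2,6) fires=4
i=8 t=8 v=9: → [8,12),[7,11),[6,10),[5,9); WM=6
i=9 t=10 v=8: → [10,14),[9,13),[8,12),[7,11); WM=6
i=10 t=5 v=5: → [5,9),[4,8),[3,7),[2,6); WM=6
i=11 t=11 v=1: → [11,15),[10,14),[9,13),[8,12); WM=9; [3,7) fires=5 [4,8) fires=4 [5,9) fires=5
i=12 t=11 v=8: → [11,15),[10,14),[9,13),[8,12); WM=9
i=13 t=8 v=6: → [8,12),[7,11),[6,10),[5,9); WM=9
i=14 t=7 v=9: → [7,11),[6,10),[5,9),[4,8); WM=9
i=15 t=17 v=7: → [17,21),[16,20),[15,19),[14,18); WM=15; [6,10) fires=4 [7,11) fires=5 [8,12) fires=6 [9,13) fires=3 [10,14) fires=3 [11,15) fires=2
i=16 t=17 v=7: → [17,21),[16,20),[15,19),[14,18); WM=15
i=17 t=18 v=6: → [18,22),[17,21),[16,20),[15,19); WM=15
i=18 t=20 v=3: → [20,24),[19,23),[18,22),[17,21); WM=15
i=19 t=21 v=5: → [21,25),[20,24),[19,23),[18,22); WM=19; [14,18) fires=2 [15,19) fires=3
i=20 t=22 v=2: → [22,26),[21,25),[20,24),[19,23); WM=19
i=21 t=24 v=8: → [24,28),[23,27),[22,26),[21,25); WM=19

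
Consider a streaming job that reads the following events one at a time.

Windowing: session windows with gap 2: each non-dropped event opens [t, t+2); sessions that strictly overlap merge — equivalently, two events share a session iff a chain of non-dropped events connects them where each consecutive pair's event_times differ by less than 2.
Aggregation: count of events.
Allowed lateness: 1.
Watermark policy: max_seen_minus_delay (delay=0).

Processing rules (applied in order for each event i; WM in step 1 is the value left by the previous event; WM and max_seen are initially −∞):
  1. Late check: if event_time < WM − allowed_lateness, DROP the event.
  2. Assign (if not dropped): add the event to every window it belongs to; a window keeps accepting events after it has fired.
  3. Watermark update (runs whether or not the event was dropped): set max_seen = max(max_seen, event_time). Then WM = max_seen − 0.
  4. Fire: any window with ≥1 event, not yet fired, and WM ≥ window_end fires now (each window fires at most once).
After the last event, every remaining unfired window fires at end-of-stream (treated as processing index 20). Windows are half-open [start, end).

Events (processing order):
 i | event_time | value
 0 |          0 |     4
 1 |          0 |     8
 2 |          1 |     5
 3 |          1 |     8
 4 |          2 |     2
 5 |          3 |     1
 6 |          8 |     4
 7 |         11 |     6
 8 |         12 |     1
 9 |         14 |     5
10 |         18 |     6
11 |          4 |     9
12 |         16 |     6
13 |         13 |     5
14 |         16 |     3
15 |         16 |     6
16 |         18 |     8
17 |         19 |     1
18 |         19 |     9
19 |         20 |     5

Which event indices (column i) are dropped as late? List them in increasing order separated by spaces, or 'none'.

11 12 13 14 15

i=0 t=0 v=4: → [0,2); WM=0
i=1 t=0 v=8: → [0,2); WM=0
i=2 t=1 v=5: → [0,3); WM=1
i=3 t=1 v=8: → [0,3); WM=1
i=4 t=2 v=2: → [0,4); WM=2
i=5 t=3 v=1: → [0,5); WM=3
i=6 t=8 v=4: → [8,10); WM=8
i=7 t=11 v=6: → [11,13); WM=11
i=8 t=12 v=1: → [11,14); WM=12
i=9 t=14 v=5: → [14,16); WM=14
i=10 t=18 v=6: → [18,20); WM=18
i=11 t=4 v=9: DROP (t<18-1); WM=18
i=12 t=16 v=6: DROP (t<18-1); WM=18
i=13 t=13 v=5: DROP (t<18-1); WM=18
i=14 t=16 v=3: DROP (t<18-1); WM=18
i=15 t=16 v=6: DROP (t<18-1); WM=18
i=16 t=18 v=8: → [18,20); WM=18
i=17 t=19 v=1: → [18,21); WM=19
i=18 t=19 v=9: → [18,21); WM=19
i=19 t=20 v=5: → [18,22); WM=20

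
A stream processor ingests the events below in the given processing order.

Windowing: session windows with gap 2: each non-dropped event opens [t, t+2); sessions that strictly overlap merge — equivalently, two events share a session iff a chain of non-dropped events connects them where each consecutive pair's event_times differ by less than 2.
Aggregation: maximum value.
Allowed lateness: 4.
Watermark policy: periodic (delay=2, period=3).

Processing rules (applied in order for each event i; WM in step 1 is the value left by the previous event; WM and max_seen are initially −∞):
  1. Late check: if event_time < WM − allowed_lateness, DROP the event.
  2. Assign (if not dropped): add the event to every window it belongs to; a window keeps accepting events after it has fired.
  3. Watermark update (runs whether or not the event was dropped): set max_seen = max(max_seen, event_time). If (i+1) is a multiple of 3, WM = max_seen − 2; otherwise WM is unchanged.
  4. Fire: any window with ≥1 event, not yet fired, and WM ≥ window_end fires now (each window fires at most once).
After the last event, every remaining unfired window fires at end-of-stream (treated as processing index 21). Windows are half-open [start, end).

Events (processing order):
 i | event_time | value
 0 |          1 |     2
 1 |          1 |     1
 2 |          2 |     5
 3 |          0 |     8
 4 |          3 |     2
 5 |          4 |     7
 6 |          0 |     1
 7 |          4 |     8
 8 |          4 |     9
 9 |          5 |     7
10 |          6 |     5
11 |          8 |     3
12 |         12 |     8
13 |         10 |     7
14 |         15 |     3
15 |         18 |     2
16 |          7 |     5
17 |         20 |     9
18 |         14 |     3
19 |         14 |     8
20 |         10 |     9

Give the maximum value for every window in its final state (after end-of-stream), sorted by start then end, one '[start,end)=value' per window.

i=0 t=1 v=2: → [1,3); WM=−∞
i=1 t=1 v=1: → [1,3); WM=−∞
i=2 t=2 v=5: → [1,4); WM=0
i=3 t=0 v=8: → [0,4); WM=0
i=4 t=3 v=2: → [0,5); WM=0
i=5 t=4 v=7: → [0,6); WM=2
i=6 t=0 v=1: → [0,6); WM=2
i=7 t=4 v=8: → [0,6); WM=2
i=8 t=4 v=9: → [0,6); WM=2
i=9 t=5 v=7: → [0,7); WM=2
i=10 t=6 v=5: → [0,8); WM=2
i=11 t=8 v=3: → [8,10); WM=6
i=12 t=12 v=8: → [12,14); WM=6
i=13 t=10 v=7: → [10,12); WM=6
i=14 t=15 v=3: → [15,17); WM=13
i=15 t=18 v=2: → [18,20); WM=13
i=16 t=7 v=5: DROP (t<13-4); WM=13
i=17 t=20 v=9: → [20,22); WM=18
i=18 t=14 v=3: → [14,17); WM=18
i=19 t=14 v=8: → [14,17); WM=18
i=20 t=10 v=9: DROP (t<18-4); WM=18

[0,8)=9 [8,10)=3 [10,12)=7 [12,14)=8 [14,17)=8 [18,20)=2 [20,22)=9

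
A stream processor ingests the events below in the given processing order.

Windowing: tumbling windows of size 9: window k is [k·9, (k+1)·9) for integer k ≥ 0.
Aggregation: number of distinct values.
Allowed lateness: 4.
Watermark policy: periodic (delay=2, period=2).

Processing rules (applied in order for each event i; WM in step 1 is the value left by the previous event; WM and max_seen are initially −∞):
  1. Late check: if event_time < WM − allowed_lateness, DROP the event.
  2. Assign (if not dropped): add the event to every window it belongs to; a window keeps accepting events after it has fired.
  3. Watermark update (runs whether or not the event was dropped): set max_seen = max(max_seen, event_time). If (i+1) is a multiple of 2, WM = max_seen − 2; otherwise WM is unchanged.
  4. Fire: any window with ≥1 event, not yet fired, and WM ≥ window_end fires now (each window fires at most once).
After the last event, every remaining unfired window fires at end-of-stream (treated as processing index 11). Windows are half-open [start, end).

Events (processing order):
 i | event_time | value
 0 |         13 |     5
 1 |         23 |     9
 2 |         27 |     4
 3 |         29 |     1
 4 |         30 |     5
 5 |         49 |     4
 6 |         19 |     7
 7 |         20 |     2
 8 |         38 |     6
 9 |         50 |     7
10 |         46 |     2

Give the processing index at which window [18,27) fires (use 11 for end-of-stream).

i=0 t=13 v=5: → [9,18); WM=−∞
i=1 t=23 v=9: → [18,27); WM=21; [9,18) fires=1
i=2 t=27 v=4: → [27,36); WM=21
i=3 t=29 v=1: → [27,36); WM=27; [18,27) fires=1
i=4 t=30 v=5: → [27,36); WM=27
i=5 t=49 v=4: → [45,54); WM=47; [27,36) fires=3
i=6 t=19 v=7: DROP (t<47-4); WM=47
i=7 t=20 v=2: DROP (t<47-4); WM=47
i=8 t=38 v=6: DROP (t<47-4); WM=47
i=9 t=50 v=7: → [45,54); WM=48
i=10 t=46 v=2: → [45,54); WM=48

3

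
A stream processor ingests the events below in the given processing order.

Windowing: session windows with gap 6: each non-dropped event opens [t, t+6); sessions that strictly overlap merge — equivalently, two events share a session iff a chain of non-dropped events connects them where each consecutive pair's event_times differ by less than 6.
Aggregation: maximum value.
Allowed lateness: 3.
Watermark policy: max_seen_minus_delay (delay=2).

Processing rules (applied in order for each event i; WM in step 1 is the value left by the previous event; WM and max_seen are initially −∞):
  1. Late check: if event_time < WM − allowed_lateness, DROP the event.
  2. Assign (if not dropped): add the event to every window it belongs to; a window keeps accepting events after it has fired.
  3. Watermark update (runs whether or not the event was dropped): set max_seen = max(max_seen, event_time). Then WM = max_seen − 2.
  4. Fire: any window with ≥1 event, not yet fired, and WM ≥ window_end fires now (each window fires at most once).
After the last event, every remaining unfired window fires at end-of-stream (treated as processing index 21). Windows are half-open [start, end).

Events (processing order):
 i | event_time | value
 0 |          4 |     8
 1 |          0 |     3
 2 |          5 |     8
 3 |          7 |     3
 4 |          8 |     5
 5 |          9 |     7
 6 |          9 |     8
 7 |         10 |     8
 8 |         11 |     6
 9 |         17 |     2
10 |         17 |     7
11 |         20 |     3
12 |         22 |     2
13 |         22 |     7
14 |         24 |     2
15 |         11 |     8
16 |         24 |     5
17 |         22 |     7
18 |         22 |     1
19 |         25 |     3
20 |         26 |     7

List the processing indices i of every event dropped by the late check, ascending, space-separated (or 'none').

i=0 t=4 v=8: → [4,10); WM=2
i=1 t=0 v=3: → [0,10); WM=2
i=2 t=5 v=8: → [0,11); WM=3
i=3 t=7 v=3: → [0,13); WM=5
i=4 t=8 v=5: → [0,14); WM=6
i=5 t=9 v=7: → [0,15); WM=7
i=6 t=9 v=8: → [0,15); WM=7
i=7 t=10 v=8: → [0,16); WM=8
i=8 t=11 v=6: → [0,17); WM=9
i=9 t=17 v=2: → [17,23); WM=15
i=10 t=17 v=7: → [17,23); WM=15
i=11 t=20 v=3: → [17,26); WM=18
i=12 t=22 v=2: → [17,28); WM=20
i=13 t=22 v=7: → [17,28); WM=20
i=14 t=24 v=2: → [17,30); WM=22
i=15 t=11 v=8: DROP (t<22-3); WM=22
i=16 t=24 v=5: → [17,30); WM=22
i=17 t=22 v=7: → [17,30); WM=22
i=18 t=22 v=1: → [17,30); WM=22
i=19 t=25 v=3: → [17,31); WM=23
i=20 t=26 v=7: → [17,32); WM=24

15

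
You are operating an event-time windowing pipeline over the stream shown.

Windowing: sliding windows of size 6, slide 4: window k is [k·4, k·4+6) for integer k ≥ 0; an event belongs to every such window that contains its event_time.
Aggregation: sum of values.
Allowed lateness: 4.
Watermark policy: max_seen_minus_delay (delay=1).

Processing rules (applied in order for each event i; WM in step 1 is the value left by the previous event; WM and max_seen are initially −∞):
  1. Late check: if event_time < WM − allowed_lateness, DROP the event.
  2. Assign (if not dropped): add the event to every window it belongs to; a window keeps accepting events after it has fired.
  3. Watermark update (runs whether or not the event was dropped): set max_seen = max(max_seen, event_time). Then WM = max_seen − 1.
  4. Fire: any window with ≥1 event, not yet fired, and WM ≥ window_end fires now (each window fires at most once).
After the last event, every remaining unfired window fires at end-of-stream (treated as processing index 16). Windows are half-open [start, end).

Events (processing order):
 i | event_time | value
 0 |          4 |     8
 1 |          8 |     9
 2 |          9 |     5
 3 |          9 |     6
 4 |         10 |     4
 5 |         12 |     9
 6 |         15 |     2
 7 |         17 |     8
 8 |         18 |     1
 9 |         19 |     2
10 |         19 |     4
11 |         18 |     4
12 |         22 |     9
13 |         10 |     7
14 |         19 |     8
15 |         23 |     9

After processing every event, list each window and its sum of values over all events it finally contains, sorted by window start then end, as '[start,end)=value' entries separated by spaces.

i=0 t=4 v=8: → [4,10),[0,6); WM=3
i=1 t=8 v=9: → [8,14),[4,10); WM=7; [0,6) fires=8
i=2 t=9 v=5: → [8,14),[4,10); WM=8
i=3 t=9 v=6: → [8,14),[4,10); WM=8
i=4 t=10 v=4: → [8,14); WM=9
i=5 t=12 v=9: → [12,18),[8,14); WM=11; [4,10) fires=28
i=6 t=15 v=2: → [12,18); WM=14; [8,14) fires=33
i=7 t=17 v=8: → [16,22),[12,18); WM=16
i=8 t=18 v=1: → [16,22); WM=17
i=9 t=19 v=2: → [16,22); WM=18; [12,18) fires=19
i=10 t=19 v=4: → [16,22); WM=18
i=11 t=18 v=4: → [16,22); WM=18
i=12 t=22 v=9: → [20,26); WM=21
i=13 t=10 v=7: DROP (t<21-4); WM=21
i=14 t=19 v=8: → [16,22); WM=21
i=15 t=23 v=9: → [20,26); WM=22; [16,22) fires=27

[0,6)=8 [4,10)=28 [8,14)=33 [12,18)=19 [16,22)=27 [20,26)=18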